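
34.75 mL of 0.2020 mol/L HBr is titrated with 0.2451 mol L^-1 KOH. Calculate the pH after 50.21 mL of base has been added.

12.79

n(acid) = 0.2020 x 0.03475 = 0.007020 mol; n(KOH) added = 0.2451 x 0.05021 = 0.01231 mol.
Base is in excess by 0.01231 - 0.007020 = 0.005287 mol in a total volume of 0.08496 L.
[OH^-] = 0.005287/0.08496 = 0.06223 M, so pOH = 1.21 and pH = 14.00 - 1.21 = 12.79.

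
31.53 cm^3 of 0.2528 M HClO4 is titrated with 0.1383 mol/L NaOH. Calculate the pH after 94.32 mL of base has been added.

n(acid) = 0.2528 x 0.03153 = 0.007971 mol; n(NaOH) added = 0.1383 x 0.09432 = 0.01304 mol.
Base is in excess by 0.01304 - 0.007971 = 0.005074 mol in a total volume of 0.1258 L.
[OH^-] = 0.005074/0.1258 = 0.04032 M, so pOH = 1.39 and pH = 14.00 - 1.39 = 12.61.

12.61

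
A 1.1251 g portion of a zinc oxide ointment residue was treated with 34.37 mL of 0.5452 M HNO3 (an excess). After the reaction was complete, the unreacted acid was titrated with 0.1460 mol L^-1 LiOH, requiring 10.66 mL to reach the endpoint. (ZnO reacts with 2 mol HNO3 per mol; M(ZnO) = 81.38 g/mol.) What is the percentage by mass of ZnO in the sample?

Total n(HNO3) added = 0.5452 x 0.03437 = 0.01874 mol.
n(LiOH) used = 0.1460 x 0.01066 = 0.001556 mol, which equals the excess n(HNO3).
So n(HNO3) consumed by the sample = 0.01874 - 0.001556 = 0.01718 mol.
n(ZnO) = 0.01718 / 2 = 0.008591 mol.
mass ZnO = 0.008591 x 81.38 = 0.6991 g, so %ZnO = 0.6991/1.1251 x 100 = 62.1%.

62.1%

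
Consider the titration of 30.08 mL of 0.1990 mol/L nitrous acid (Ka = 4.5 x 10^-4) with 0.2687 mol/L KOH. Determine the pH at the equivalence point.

8.20

n(HNO2) = 0.1990 x 0.03008 = 0.005986 mol; V(KOH) at equivalence = 0.005986/0.2687 = 0.02228 L.
At equivalence all the acid is converted to NO2-; total volume = 0.03008 + 0.02228 = 0.05236 L, so [NO2-] = 0.005986/0.05236 = 0.1143 M.
Kb = Kw/Ka = 1.0e-14 / 4.5 x 10^-4 = 2.22e-11.
[OH^-] = sqrt(Kb x [NO2-]) = sqrt(2.22e-11 x 0.1143) = 1.59e-6 M.
pOH = 5.80, so pH = 14.00 - 5.80 = 8.20.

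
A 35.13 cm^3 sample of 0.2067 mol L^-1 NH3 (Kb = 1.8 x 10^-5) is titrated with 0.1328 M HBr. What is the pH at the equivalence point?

5.17

n(NH3) = 0.2067 x 0.03513 = 0.007261 mol; V(HBr) at equivalence = 0.007261/0.1328 = 0.05468 L.
At equivalence the base is fully converted to NH4+; total volume = 0.08981 L, so [NH4+] = 0.007261/0.08981 = 0.08085 M.
Ka(NH4+) = Kw/Kb = 1.0e-14 / 1.8 x 10^-5 = 5.56e-10.
[H^+] = sqrt(Ka x [NH4+]) = sqrt(5.56e-10 x 0.08085) = 6.70e-6 M.
pH = -log(6.70e-6) = 5.17.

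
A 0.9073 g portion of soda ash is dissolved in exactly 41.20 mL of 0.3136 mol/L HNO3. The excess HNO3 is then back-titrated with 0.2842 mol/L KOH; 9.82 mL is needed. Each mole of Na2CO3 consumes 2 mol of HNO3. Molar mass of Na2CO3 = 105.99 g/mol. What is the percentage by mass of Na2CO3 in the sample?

Total n(HNO3) added = 0.3136 x 0.04120 = 0.01292 mol.
n(KOH) used = 0.2842 x 0.009820 = 0.002791 mol, which equals the excess n(HNO3).
So n(HNO3) consumed by the sample = 0.01292 - 0.002791 = 0.01013 mol.
n(Na2CO3) = 0.01013 / 2 = 0.005065 mol.
mass Na2CO3 = 0.005065 x 105.99 = 0.5368 g, so %Na2CO3 = 0.5368/0.9073 x 100 = 59.2%.

59.2%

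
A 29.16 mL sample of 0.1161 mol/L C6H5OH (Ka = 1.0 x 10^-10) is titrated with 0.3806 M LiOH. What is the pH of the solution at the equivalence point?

11.47

n(C6H5OH) = 0.1161 x 0.02916 = 0.003385 mol; V(LiOH) at equivalence = 0.003385/0.3806 = 0.008895 L.
At equivalence all the acid is converted to C6H5O-; total volume = 0.02916 + 0.008895 = 0.03806 L, so [C6H5O-] = 0.003385/0.03806 = 0.08896 M.
Kb = Kw/Ka = 1.0e-14 / 1.0 x 10^-10 = 0.000100.
[OH^-] = sqrt(Kb x [C6H5O-]) = sqrt(0.000100 x 0.08896) = 0.00298 M.
pOH = 2.53, so pH = 14.00 - 2.53 = 11.47.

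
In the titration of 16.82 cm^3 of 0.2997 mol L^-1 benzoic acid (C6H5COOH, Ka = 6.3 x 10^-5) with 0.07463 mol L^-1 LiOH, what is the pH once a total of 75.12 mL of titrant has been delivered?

11.79

n(acid) = 0.2997 x 0.01682 = 0.005041 mol; n(LiOH) added = 0.07463 x 0.07512 = 0.005606 mol.
Base is in excess by 0.005606 - 0.005041 = 0.0005653 mol in a total volume of 0.09194 L.
[OH^-] = 0.0005653/0.09194 = 0.006148 M, so pOH = 2.21 and pH = 14.00 - 2.21 = 11.79.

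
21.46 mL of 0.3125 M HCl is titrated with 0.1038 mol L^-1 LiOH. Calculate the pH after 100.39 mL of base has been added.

12.48

n(acid) = 0.3125 x 0.02146 = 0.006706 mol; n(LiOH) added = 0.1038 x 0.1004 = 0.01042 mol.
Base is in excess by 0.01042 - 0.006706 = 0.003714 mol in a total volume of 0.1218 L.
[OH^-] = 0.003714/0.1218 = 0.03048 M, so pOH = 1.52 and pH = 14.00 - 1.52 = 12.48.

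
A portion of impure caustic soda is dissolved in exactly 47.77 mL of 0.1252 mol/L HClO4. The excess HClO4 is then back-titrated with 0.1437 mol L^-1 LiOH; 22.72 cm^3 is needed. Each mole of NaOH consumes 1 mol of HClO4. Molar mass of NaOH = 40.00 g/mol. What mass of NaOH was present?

0.109 g

Total n(HClO4) added = 0.1252 x 0.04777 = 0.005981 mol.
n(LiOH) used = 0.1437 x 0.02272 = 0.003265 mol, which equals the excess n(HClO4).
So n(HClO4) consumed by the sample = 0.005981 - 0.003265 = 0.002716 mol.
n(NaOH) = 0.002716 / 1 = 0.002716 mol.
mass = 0.002716 mol x 40.00 g/mol = 0.109 g.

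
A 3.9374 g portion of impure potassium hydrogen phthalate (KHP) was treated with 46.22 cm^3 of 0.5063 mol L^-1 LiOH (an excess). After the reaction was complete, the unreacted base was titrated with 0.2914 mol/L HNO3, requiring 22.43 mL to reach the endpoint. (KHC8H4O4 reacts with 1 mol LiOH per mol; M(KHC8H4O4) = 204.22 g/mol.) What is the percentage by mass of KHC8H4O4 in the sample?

87.5%

Total n(LiOH) added = 0.5063 x 0.04622 = 0.02340 mol.
n(HNO3) used = 0.2914 x 0.02243 = 0.006536 mol, which equals the excess n(LiOH).
So n(LiOH) consumed by the sample = 0.02340 - 0.006536 = 0.01687 mol.
n(KHC8H4O4) = 0.01687 / 1 = 0.01687 mol.
mass KHC8H4O4 = 0.01687 x 204.22 = 3.444 g, so %KHC8H4O4 = 3.444/3.9374 x 100 = 87.5%.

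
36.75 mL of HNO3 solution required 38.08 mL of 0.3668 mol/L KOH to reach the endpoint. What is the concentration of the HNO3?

0.380 M

n(KOH) delivered = 0.3668 x 0.03808 = 0.01397 mol.
For a 1:1 reaction, n(HNO3) = 0.01397 mol.
[HNO3] = 0.01397 mol / 0.03675 L = 0.380 M.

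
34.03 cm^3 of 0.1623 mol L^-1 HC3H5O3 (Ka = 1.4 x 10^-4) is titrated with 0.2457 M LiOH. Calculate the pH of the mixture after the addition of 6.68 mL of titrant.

3.48

Initial n(HC3H5O3) = 0.1623 x 0.03403 = 0.005523 mol.
n(LiOH) added = 0.2457 x 0.006680 = 0.001641 mol, converting that many moles of HC3H5O3 to C3H5O3-.
Remaining n(HC3H5O3) = 0.003882 mol; n(C3H5O3-) = 0.001641 mol.
By Henderson-Hasselbalch, pH = pKa + log([A^-]/[HA]) = 3.85 + log(0.001641/0.003882) = 3.85 + (-0.37) = 3.48.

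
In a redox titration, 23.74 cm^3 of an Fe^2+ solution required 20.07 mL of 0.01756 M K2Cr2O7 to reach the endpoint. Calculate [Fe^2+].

n(K2Cr2O7) = 0.01756 x 0.02007 = 0.0003524 mol.
From the balanced equation, 1 mol K2Cr2O7 reacts with 6 mol Fe^2+, so n(Fe^2+) = 0.0003524 x 6/1 = 0.002115 mol.
[Fe^2+] = 0.002115 / 0.02374 L = 0.0891 M.

0.0891 M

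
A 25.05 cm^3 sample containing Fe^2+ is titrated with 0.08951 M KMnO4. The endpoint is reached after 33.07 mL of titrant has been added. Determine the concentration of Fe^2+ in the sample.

0.591 M

n(KMnO4) = 0.08951 x 0.03307 = 0.002960 mol.
From the balanced equation, 1 mol KMnO4 reacts with 5 mol Fe^2+, so n(Fe^2+) = 0.002960 x 5/1 = 0.01480 mol.
[Fe^2+] = 0.01480 / 0.02505 L = 0.591 M.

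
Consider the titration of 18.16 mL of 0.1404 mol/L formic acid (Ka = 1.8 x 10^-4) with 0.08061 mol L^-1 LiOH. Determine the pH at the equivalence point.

n(HCOOH) = 0.1404 x 0.01816 = 0.002550 mol; V(LiOH) at equivalence = 0.002550/0.08061 = 0.03163 L.
At equivalence all the acid is converted to HCOO-; total volume = 0.01816 + 0.03163 = 0.04979 L, so [HCOO-] = 0.002550/0.04979 = 0.05121 M.
Kb = Kw/Ka = 1.0e-14 / 1.8 x 10^-4 = 5.56e-11.
[OH^-] = sqrt(Kb x [HCOO-]) = sqrt(5.56e-11 x 0.05121) = 1.69e-6 M.
pOH = 5.77, so pH = 14.00 - 5.77 = 8.23.

8.23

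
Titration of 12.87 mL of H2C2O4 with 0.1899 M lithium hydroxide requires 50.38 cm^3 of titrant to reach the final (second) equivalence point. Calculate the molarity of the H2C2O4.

0.372 M

n(LiOH) = 0.1899 x 0.05038 = 0.009567 mol.
At the final (second) equivalence point, 2 mol OH^- react per mol H2C2O4, so n(H2C2O4) = 0.009567 / 2 = 0.004784 mol.
[H2C2O4] = 0.004784 / 0.01287 L = 0.372 M.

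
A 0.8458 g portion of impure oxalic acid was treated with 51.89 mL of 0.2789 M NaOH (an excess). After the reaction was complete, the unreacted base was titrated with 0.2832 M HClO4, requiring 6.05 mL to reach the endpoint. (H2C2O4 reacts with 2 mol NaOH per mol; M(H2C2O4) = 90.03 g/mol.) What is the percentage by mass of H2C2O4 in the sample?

67.9%

Total n(NaOH) added = 0.2789 x 0.05189 = 0.01447 mol.
n(HClO4) used = 0.2832 x 0.006050 = 0.001713 mol, which equals the excess n(NaOH).
So n(NaOH) consumed by the sample = 0.01447 - 0.001713 = 0.01276 mol.
n(H2C2O4) = 0.01276 / 2 = 0.006379 mol.
mass H2C2O4 = 0.006379 x 90.03 = 0.5743 g, so %H2C2O4 = 0.5743/0.8458 x 100 = 67.9%.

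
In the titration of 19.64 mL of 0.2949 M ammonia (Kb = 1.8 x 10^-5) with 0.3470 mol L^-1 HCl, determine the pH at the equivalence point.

5.03

n(NH3) = 0.2949 x 0.01964 = 0.005792 mol; V(HCl) at equivalence = 0.005792/0.3470 = 0.01669 L.
At equivalence the base is fully converted to NH4+; total volume = 0.03633 L, so [NH4+] = 0.005792/0.03633 = 0.1594 M.
Ka(NH4+) = Kw/Kb = 1.0e-14 / 1.8 x 10^-5 = 5.56e-10.
[H^+] = sqrt(Ka x [NH4+]) = sqrt(5.56e-10 x 0.1594) = 9.41e-6 M.
pH = -log(9.41e-6) = 5.03.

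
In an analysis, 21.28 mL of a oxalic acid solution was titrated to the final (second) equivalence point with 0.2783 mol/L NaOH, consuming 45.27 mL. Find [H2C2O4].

0.296 M

n(NaOH) = 0.2783 x 0.04527 = 0.01260 mol.
At the final (second) equivalence point, 2 mol OH^- react per mol H2C2O4, so n(H2C2O4) = 0.01260 / 2 = 0.006299 mol.
[H2C2O4] = 0.006299 / 0.02128 L = 0.296 M.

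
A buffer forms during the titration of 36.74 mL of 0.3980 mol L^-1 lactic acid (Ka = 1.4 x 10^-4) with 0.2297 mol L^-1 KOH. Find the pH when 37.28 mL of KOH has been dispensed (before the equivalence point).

4.00

Initial n(HC3H5O3) = 0.3980 x 0.03674 = 0.01462 mol.
n(KOH) added = 0.2297 x 0.03728 = 0.008563 mol, converting that many moles of HC3H5O3 to C3H5O3-.
Remaining n(HC3H5O3) = 0.006059 mol; n(C3H5O3-) = 0.008563 mol.
By Henderson-Hasselbalch, pH = pKa + log([A^-]/[HA]) = 3.85 + log(0.008563/0.006059) = 3.85 + (+0.15) = 4.00.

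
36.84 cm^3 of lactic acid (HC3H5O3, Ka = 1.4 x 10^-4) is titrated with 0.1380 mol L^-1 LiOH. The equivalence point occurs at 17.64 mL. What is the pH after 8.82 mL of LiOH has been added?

8.82 mL is exactly half the equivalence volume (17.64/2), i.e. the half-equivalence point.
There, n(HA) = n(A^-), so pH = pKa = -log(1.4 x 10^-4) = 3.85.

3.85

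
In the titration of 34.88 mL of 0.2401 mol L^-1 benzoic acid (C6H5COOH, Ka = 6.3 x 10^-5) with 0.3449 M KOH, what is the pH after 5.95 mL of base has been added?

Initial n(C6H5COOH) = 0.2401 x 0.03488 = 0.008375 mol.
n(KOH) added = 0.3449 x 0.005950 = 0.002052 mol, converting that many moles of C6H5COOH to C6H5COO-.
Remaining n(C6H5COOH) = 0.006323 mol; n(C6H5COO-) = 0.002052 mol.
By Henderson-Hasselbalch, pH = pKa + log([A^-]/[HA]) = 4.20 + log(0.002052/0.006323) = 4.20 + (-0.49) = 3.71.

3.71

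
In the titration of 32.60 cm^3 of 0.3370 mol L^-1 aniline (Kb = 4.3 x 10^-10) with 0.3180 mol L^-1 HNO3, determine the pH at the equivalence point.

n(C6H5NH2) = 0.3370 x 0.03260 = 0.01099 mol; V(HNO3) at equivalence = 0.01099/0.3180 = 0.03455 L.
At equivalence the base is fully converted to C6H5NH3+; total volume = 0.06715 L, so [C6H5NH3+] = 0.01099/0.06715 = 0.1636 M.
Ka(C6H5NH3+) = Kw/Kb = 1.0e-14 / 4.3 x 10^-10 = 2.33e-5.
[H^+] = sqrt(Ka x [C6H5NH3+]) = sqrt(2.33e-5 x 0.1636) = 0.00195 M.
pH = -log(0.00195) = 2.71.

2.71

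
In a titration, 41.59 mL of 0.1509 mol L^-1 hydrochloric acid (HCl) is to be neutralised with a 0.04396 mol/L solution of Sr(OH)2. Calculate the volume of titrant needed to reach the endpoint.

71.4 mL

n(HCl) = 0.1509 mol/L x 0.04159 L = 0.006276 mol.
The neutralisation is 2 HCl : 1 Sr(OH)2, so n(Sr(OH)2) = 0.006276 x 1/2 = 0.003138 mol.
V(Sr(OH)2) = 0.003138 / 0.04396 = 0.07138 L = 71.4 mL.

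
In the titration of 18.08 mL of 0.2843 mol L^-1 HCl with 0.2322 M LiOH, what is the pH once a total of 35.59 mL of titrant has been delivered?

n(acid) = 0.2843 x 0.01808 = 0.005140 mol; n(LiOH) added = 0.2322 x 0.03559 = 0.008264 mol.
Base is in excess by 0.008264 - 0.005140 = 0.003124 mol in a total volume of 0.05367 L.
[OH^-] = 0.003124/0.05367 = 0.05820 M, so pOH = 1.24 and pH = 14.00 - 1.24 = 12.76.

12.76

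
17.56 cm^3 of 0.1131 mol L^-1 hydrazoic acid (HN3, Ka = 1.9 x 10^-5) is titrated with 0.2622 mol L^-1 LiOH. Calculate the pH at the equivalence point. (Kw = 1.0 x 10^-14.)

8.81

n(HN3) = 0.1131 x 0.01756 = 0.001986 mol; V(LiOH) at equivalence = 0.001986/0.2622 = 0.007575 L.
At equivalence all the acid is converted to N3-; total volume = 0.01756 + 0.007575 = 0.02513 L, so [N3-] = 0.001986/0.02513 = 0.07902 M.
Kb = Kw/Ka = 1.0e-14 / 1.9 x 10^-5 = 5.26e-10.
[OH^-] = sqrt(Kb x [N3-]) = sqrt(5.26e-10 x 0.07902) = 6.45e-6 M.
pOH = 5.19, so pH = 14.00 - 5.19 = 8.81.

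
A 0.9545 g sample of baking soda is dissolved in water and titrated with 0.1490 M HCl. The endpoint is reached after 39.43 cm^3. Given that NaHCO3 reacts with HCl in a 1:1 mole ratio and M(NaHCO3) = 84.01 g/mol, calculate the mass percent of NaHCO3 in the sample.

n(HCl) = 0.1490 x 0.03943 = 0.005875 mol.
n(NaHCO3) = 0.005875 / 1 = 0.005875 mol.
mass of NaHCO3 = 0.005875 x 84.01 = 0.4936 g.
% purity = 0.4936 / 0.9545 x 100 = 51.7%.

51.7%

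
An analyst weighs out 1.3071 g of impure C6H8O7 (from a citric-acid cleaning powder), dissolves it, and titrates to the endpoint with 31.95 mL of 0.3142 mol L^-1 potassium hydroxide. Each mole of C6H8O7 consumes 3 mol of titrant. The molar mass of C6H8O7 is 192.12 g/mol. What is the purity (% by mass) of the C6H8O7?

49.2%

n(KOH) = 0.3142 x 0.03195 = 0.01004 mol.
n(C6H8O7) = 0.01004 / 3 = 0.003346 mol.
mass of C6H8O7 = 0.003346 x 192.12 = 0.6429 g.
% purity = 0.6429 / 1.3071 x 100 = 49.2%.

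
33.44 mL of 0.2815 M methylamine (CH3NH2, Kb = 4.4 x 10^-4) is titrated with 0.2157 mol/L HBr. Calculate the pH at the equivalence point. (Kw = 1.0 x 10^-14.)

n(CH3NH2) = 0.2815 x 0.03344 = 0.009413 mol; V(HBr) at equivalence = 0.009413/0.2157 = 0.04364 L.
At equivalence the base is fully converted to CH3NH3+; total volume = 0.07708 L, so [CH3NH3+] = 0.009413/0.07708 = 0.1221 M.
Ka(CH3NH3+) = Kw/Kb = 1.0e-14 / 4.4 x 10^-4 = 2.27e-11.
[H^+] = sqrt(Ka x [CH3NH3+]) = sqrt(2.27e-11 x 0.1221) = 1.67e-6 M.
pH = -log(1.67e-6) = 5.78.

5.78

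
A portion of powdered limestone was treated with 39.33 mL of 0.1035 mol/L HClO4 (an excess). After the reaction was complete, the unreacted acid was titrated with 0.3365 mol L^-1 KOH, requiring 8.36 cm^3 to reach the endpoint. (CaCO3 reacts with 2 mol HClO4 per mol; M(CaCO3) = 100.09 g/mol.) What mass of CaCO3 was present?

0.0629 g

Total n(HClO4) added = 0.1035 x 0.03933 = 0.004071 mol.
n(KOH) used = 0.3365 x 0.008360 = 0.002813 mol, which equals the excess n(HClO4).
So n(HClO4) consumed by the sample = 0.004071 - 0.002813 = 0.001258 mol.
n(CaCO3) = 0.001258 / 2 = 0.0006288 mol.
mass = 0.0006288 mol x 100.09 g/mol = 0.0629 g.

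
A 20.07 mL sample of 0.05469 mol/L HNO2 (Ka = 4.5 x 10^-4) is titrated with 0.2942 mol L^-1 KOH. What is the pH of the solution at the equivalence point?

8.01

n(HNO2) = 0.05469 x 0.02007 = 0.001098 mol; V(KOH) at equivalence = 0.001098/0.2942 = 0.003731 L.
At equivalence all the acid is converted to NO2-; total volume = 0.02007 + 0.003731 = 0.02380 L, so [NO2-] = 0.001098/0.02380 = 0.04612 M.
Kb = Kw/Ka = 1.0e-14 / 4.5 x 10^-4 = 2.22e-11.
[OH^-] = sqrt(Kb x [NO2-]) = sqrt(2.22e-11 x 0.04612) = 1.01e-6 M.
pOH = 5.99, so pH = 14.00 - 5.99 = 8.01.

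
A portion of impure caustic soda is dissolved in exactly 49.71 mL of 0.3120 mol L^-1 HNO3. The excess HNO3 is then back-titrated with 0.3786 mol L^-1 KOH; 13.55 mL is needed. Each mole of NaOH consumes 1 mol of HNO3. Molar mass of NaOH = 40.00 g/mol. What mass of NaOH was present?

0.415 g

Total n(HNO3) added = 0.3120 x 0.04971 = 0.01551 mol.
n(KOH) used = 0.3786 x 0.01355 = 0.005130 mol, which equals the excess n(HNO3).
So n(HNO3) consumed by the sample = 0.01551 - 0.005130 = 0.01038 mol.
n(NaOH) = 0.01038 / 1 = 0.01038 mol.
mass = 0.01038 mol x 40.00 g/mol = 0.415 g.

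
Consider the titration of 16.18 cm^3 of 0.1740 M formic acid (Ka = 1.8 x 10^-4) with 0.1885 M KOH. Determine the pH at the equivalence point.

n(HCOOH) = 0.1740 x 0.01618 = 0.002815 mol; V(KOH) at equivalence = 0.002815/0.1885 = 0.01494 L.
At equivalence all the acid is converted to HCOO-; total volume = 0.01618 + 0.01494 = 0.03112 L, so [HCOO-] = 0.002815/0.03112 = 0.09048 M.
Kb = Kw/Ka = 1.0e-14 / 1.8 x 10^-4 = 5.56e-11.
[OH^-] = sqrt(Kb x [HCOO-]) = sqrt(5.56e-11 x 0.09048) = 2.24e-6 M.
pOH = 5.65, so pH = 14.00 - 5.65 = 8.35.

8.35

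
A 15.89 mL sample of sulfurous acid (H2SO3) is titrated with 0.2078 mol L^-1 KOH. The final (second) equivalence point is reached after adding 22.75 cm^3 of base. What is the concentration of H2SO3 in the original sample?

0.149 M

n(KOH) = 0.2078 x 0.02275 = 0.004727 mol.
At the final (second) equivalence point, 2 mol OH^- react per mol H2SO3, so n(H2SO3) = 0.004727 / 2 = 0.002364 mol.
[H2SO3] = 0.002364 / 0.01589 L = 0.149 M.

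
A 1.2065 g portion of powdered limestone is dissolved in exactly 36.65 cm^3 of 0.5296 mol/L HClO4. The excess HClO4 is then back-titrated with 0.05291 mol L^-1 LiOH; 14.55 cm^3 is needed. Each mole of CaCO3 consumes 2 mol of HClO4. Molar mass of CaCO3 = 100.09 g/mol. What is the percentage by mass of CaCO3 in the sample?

Total n(HClO4) added = 0.5296 x 0.03665 = 0.01941 mol.
n(LiOH) used = 0.05291 x 0.01455 = 0.0007698 mol, which equals the excess n(HClO4).
So n(HClO4) consumed by the sample = 0.01941 - 0.0007698 = 0.01864 mol.
n(CaCO3) = 0.01864 / 2 = 0.009320 mol.
mass CaCO3 = 0.009320 x 100.09 = 0.9328 g, so %CaCO3 = 0.9328/1.2065 x 100 = 77.3%.

77.3%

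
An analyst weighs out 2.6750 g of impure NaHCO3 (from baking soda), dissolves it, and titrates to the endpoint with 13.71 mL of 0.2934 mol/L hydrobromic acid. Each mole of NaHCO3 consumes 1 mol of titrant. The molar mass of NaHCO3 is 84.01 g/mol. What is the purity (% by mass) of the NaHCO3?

n(HBr) = 0.2934 x 0.01371 = 0.004023 mol.
n(NaHCO3) = 0.004023 / 1 = 0.004023 mol.
mass of NaHCO3 = 0.004023 x 84.01 = 0.3379 g.
% purity = 0.3379 / 2.6750 x 100 = 12.6%.

12.6%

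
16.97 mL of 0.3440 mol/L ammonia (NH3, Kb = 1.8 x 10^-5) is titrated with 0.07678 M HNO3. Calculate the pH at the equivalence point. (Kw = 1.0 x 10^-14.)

5.23

n(NH3) = 0.3440 x 0.01697 = 0.005838 mol; V(HNO3) at equivalence = 0.005838/0.07678 = 0.07603 L.
At equivalence the base is fully converted to NH4+; total volume = 0.09300 L, so [NH4+] = 0.005838/0.09300 = 0.06277 M.
Ka(NH4+) = Kw/Kb = 1.0e-14 / 1.8 x 10^-5 = 5.56e-10.
[H^+] = sqrt(Ka x [NH4+]) = sqrt(5.56e-10 x 0.06277) = 5.91e-6 M.
pH = -log(5.91e-6) = 5.23.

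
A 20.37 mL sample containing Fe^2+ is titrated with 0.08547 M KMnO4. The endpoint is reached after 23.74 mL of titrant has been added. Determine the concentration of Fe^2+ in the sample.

0.498 M

n(KMnO4) = 0.08547 x 0.02374 = 0.002029 mol.
From the balanced equation, 1 mol KMnO4 reacts with 5 mol Fe^2+, so n(Fe^2+) = 0.002029 x 5/1 = 0.01015 mol.
[Fe^2+] = 0.01015 / 0.02037 L = 0.498 M.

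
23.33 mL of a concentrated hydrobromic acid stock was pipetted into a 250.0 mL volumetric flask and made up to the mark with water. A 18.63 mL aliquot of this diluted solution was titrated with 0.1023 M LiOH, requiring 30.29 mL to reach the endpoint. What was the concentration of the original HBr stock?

1.78 M

n(LiOH) = 0.1023 x 0.03029 = 0.003099 mol.
n(HBr) in the aliquot = 0.003099 mol.
[diluted HBr] = 0.003099 / 0.01863 = 0.1663 M.
Dilution factor = 250.0/23.33 = 10.72, so [stock] = 0.1663 x 10.72 = 1.78 M.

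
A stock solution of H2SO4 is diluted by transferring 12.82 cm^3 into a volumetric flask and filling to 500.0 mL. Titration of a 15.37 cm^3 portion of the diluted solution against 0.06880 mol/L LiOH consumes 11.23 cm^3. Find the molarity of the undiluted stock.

n(LiOH) = 0.06880 x 0.01123 = 0.0007726 mol.
n(H2SO4) in the aliquot = 0.0007726 x 1/2 = 0.0003863 mol.
[diluted H2SO4] = 0.0003863 / 0.01537 = 0.02513 M.
Dilution factor = 500.0/12.82 = 39.00, so [stock] = 0.02513 x 39.00 = 0.980 M.

0.980 M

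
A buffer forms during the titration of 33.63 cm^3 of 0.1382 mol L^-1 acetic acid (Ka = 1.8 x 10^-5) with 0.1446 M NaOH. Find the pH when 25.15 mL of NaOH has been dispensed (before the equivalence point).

5.30

Initial n(CH3COOH) = 0.1382 x 0.03363 = 0.004648 mol.
n(NaOH) added = 0.1446 x 0.02515 = 0.003637 mol, converting that many moles of CH3COOH to CH3COO-.
Remaining n(CH3COOH) = 0.001011 mol; n(CH3COO-) = 0.003637 mol.
By Henderson-Hasselbalch, pH = pKa + log([A^-]/[HA]) = 4.74 + log(0.003637/0.001011) = 4.74 + (+0.56) = 5.30.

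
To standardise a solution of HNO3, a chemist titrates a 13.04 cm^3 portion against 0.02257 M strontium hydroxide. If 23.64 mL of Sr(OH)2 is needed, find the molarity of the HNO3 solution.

n(Sr(OH)2) delivered = 0.02257 x 0.02364 = 0.0005336 mol.
The reaction is 2 HNO3 + 1 Sr(OH)2, so n(HNO3) = 0.0005336 x 2/1 = 0.001067 mol.
[HNO3] = 0.001067 mol / 0.01304 L = 0.0818 M.

0.0818 M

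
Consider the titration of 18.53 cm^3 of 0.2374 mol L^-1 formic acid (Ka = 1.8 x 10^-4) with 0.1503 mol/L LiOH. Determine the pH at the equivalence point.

n(HCOOH) = 0.2374 x 0.01853 = 0.004399 mol; V(LiOH) at equivalence = 0.004399/0.1503 = 0.02927 L.
At equivalence all the acid is converted to HCOO-; total volume = 0.01853 + 0.02927 = 0.04780 L, so [HCOO-] = 0.004399/0.04780 = 0.09203 M.
Kb = Kw/Ka = 1.0e-14 / 1.8 x 10^-4 = 5.56e-11.
[OH^-] = sqrt(Kb x [HCOO-]) = sqrt(5.56e-11 x 0.09203) = 2.26e-6 M.
pOH = 5.65, so pH = 14.00 - 5.65 = 8.35.

8.35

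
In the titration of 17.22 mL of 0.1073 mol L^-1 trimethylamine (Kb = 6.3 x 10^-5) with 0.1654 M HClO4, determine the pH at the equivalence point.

n((CH3)3N) = 0.1073 x 0.01722 = 0.001848 mol; V(HClO4) at equivalence = 0.001848/0.1654 = 0.01117 L.
At equivalence the base is fully converted to (CH3)3NH+; total volume = 0.02839 L, so [(CH3)3NH+] = 0.001848/0.02839 = 0.06508 M.
Ka((CH3)3NH+) = Kw/Kb = 1.0e-14 / 6.3 x 10^-5 = 1.59e-10.
[H^+] = sqrt(Ka x [(CH3)3NH+]) = sqrt(1.59e-10 x 0.06508) = 3.21e-6 M.
pH = -log(3.21e-6) = 5.49.

5.49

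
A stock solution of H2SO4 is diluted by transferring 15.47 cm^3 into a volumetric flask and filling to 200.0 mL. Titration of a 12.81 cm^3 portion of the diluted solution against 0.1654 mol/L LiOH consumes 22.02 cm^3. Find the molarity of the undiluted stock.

n(LiOH) = 0.1654 x 0.02202 = 0.003642 mol.
n(H2SO4) in the aliquot = 0.003642 x 1/2 = 0.001821 mol.
[diluted H2SO4] = 0.001821 / 0.01281 = 0.1422 M.
Dilution factor = 200.0/15.47 = 12.93, so [stock] = 0.1422 x 12.93 = 1.84 M.

1.84 M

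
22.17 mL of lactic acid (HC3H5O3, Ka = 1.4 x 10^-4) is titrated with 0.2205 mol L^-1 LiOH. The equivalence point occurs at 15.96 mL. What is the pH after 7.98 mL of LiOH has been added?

3.85

7.98 mL is exactly half the equivalence volume (15.96/2), i.e. the half-equivalence point.
There, n(HA) = n(A^-), so pH = pKa = -log(1.4 x 10^-4) = 3.85.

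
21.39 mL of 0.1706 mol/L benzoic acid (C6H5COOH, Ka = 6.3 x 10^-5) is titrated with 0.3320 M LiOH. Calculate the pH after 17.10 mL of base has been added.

12.72

n(acid) = 0.1706 x 0.02139 = 0.003649 mol; n(LiOH) added = 0.3320 x 0.01710 = 0.005677 mol.
Base is in excess by 0.005677 - 0.003649 = 0.002028 mol in a total volume of 0.03849 L.
[OH^-] = 0.002028/0.03849 = 0.05269 M, so pOH = 1.28 and pH = 14.00 - 1.28 = 12.72.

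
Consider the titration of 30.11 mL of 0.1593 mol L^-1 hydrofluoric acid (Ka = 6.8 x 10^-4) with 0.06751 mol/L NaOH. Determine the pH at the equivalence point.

7.92

n(HF) = 0.1593 x 0.03011 = 0.004797 mol; V(NaOH) at equivalence = 0.004797/0.06751 = 0.07105 L.
At equivalence all the acid is converted to F-; total volume = 0.03011 + 0.07105 = 0.1012 L, so [F-] = 0.004797/0.1012 = 0.04742 M.
Kb = Kw/Ka = 1.0e-14 / 6.8 x 10^-4 = 1.47e-11.
[OH^-] = sqrt(Kb x [F-]) = sqrt(1.47e-11 x 0.04742) = 8.35e-7 M.
pOH = 6.08, so pH = 14.00 - 6.08 = 7.92.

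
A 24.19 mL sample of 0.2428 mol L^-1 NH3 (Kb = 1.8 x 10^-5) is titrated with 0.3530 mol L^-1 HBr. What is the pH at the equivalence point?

n(NH3) = 0.2428 x 0.02419 = 0.005873 mol; V(HBr) at equivalence = 0.005873/0.3530 = 0.01664 L.
At equivalence the base is fully converted to NH4+; total volume = 0.04083 L, so [NH4+] = 0.005873/0.04083 = 0.1439 M.
Ka(NH4+) = Kw/Kb = 1.0e-14 / 1.8 x 10^-5 = 5.56e-10.
[H^+] = sqrt(Ka x [NH4+]) = sqrt(5.56e-10 x 0.1439) = 8.94e-6 M.
pH = -log(8.94e-6) = 5.05.

5.05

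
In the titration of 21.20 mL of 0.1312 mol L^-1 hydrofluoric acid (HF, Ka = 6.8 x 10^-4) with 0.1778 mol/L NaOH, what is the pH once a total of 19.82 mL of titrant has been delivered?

12.26

n(acid) = 0.1312 x 0.02120 = 0.002781 mol; n(NaOH) added = 0.1778 x 0.01982 = 0.003524 mol.
Base is in excess by 0.003524 - 0.002781 = 0.0007426 mol in a total volume of 0.04102 L.
[OH^-] = 0.0007426/0.04102 = 0.01810 M, so pOH = 1.74 and pH = 14.00 - 1.74 = 12.26.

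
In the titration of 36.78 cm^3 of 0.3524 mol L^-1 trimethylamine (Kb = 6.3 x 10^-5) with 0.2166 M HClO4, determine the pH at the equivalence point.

5.34

n((CH3)3N) = 0.3524 x 0.03678 = 0.01296 mol; V(HClO4) at equivalence = 0.01296/0.2166 = 0.05984 L.
At equivalence the base is fully converted to (CH3)3NH+; total volume = 0.09662 L, so [(CH3)3NH+] = 0.01296/0.09662 = 0.1341 M.
Ka((CH3)3NH+) = Kw/Kb = 1.0e-14 / 6.3 x 10^-5 = 1.59e-10.
[H^+] = sqrt(Ka x [(CH3)3NH+]) = sqrt(1.59e-10 x 0.1341) = 4.61e-6 M.
pH = -log(4.61e-6) = 5.34.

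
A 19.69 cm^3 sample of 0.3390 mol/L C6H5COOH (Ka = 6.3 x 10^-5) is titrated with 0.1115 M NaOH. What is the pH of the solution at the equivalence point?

n(C6H5COOH) = 0.3390 x 0.01969 = 0.006675 mol; V(NaOH) at equivalence = 0.006675/0.1115 = 0.05986 L.
At equivalence all the acid is converted to C6H5COO-; total volume = 0.01969 + 0.05986 = 0.07955 L, so [C6H5COO-] = 0.006675/0.07955 = 0.08390 M.
Kb = Kw/Ka = 1.0e-14 / 6.3 x 10^-5 = 1.59e-10.
[OH^-] = sqrt(Kb x [C6H5COO-]) = sqrt(1.59e-10 x 0.08390) = 3.65e-6 M.
pOH = 5.44, so pH = 14.00 - 5.44 = 8.56.

8.56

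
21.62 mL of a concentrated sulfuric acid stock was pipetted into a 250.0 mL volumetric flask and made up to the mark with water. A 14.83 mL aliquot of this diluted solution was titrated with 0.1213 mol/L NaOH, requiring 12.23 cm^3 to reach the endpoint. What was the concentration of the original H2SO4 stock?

0.578 M

n(NaOH) = 0.1213 x 0.01223 = 0.001483 mol.
n(H2SO4) in the aliquot = 0.001483 x 1/2 = 0.0007417 mol.
[diluted H2SO4] = 0.0007417 / 0.01483 = 0.05002 M.
Dilution factor = 250.0/21.62 = 11.56, so [stock] = 0.05002 x 11.56 = 0.578 M.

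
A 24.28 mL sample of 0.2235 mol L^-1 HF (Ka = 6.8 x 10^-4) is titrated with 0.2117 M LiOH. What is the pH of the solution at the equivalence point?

8.10

n(HF) = 0.2235 x 0.02428 = 0.005427 mol; V(LiOH) at equivalence = 0.005427/0.2117 = 0.02563 L.
At equivalence all the acid is converted to F-; total volume = 0.02428 + 0.02563 = 0.04991 L, so [F-] = 0.005427/0.04991 = 0.1087 M.
Kb = Kw/Ka = 1.0e-14 / 6.8 x 10^-4 = 1.47e-11.
[OH^-] = sqrt(Kb x [F-]) = sqrt(1.47e-11 x 0.1087) = 1.26e-6 M.
pOH = 5.90, so pH = 14.00 - 5.90 = 8.10.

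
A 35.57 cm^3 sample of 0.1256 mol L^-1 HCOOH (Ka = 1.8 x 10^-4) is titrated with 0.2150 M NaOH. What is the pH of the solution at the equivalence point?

8.32

n(HCOOH) = 0.1256 x 0.03557 = 0.004468 mol; V(NaOH) at equivalence = 0.004468/0.2150 = 0.02078 L.
At equivalence all the acid is converted to HCOO-; total volume = 0.03557 + 0.02078 = 0.05635 L, so [HCOO-] = 0.004468/0.05635 = 0.07928 M.
Kb = Kw/Ka = 1.0e-14 / 1.8 x 10^-4 = 5.56e-11.
[OH^-] = sqrt(Kb x [HCOO-]) = sqrt(5.56e-11 x 0.07928) = 2.10e-6 M.
pOH = 5.68, so pH = 14.00 - 5.68 = 8.32.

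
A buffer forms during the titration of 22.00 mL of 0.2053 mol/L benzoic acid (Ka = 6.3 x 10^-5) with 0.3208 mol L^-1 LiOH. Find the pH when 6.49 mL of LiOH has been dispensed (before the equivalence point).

Initial n(C6H5COOH) = 0.2053 x 0.02200 = 0.004517 mol.
n(LiOH) added = 0.3208 x 0.006490 = 0.002082 mol, converting that many moles of C6H5COOH to C6H5COO-.
Remaining n(C6H5COOH) = 0.002435 mol; n(C6H5COO-) = 0.002082 mol.
By Henderson-Hasselbalch, pH = pKa + log([A^-]/[HA]) = 4.20 + log(0.002082/0.002435) = 4.20 + (-0.07) = 4.13.

4.13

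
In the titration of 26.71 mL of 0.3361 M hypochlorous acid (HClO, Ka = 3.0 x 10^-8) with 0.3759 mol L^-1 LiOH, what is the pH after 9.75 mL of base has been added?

Initial n(HClO) = 0.3361 x 0.02671 = 0.008977 mol.
n(LiOH) added = 0.3759 x 0.009750 = 0.003665 mol, converting that many moles of HClO to ClO-.
Remaining n(HClO) = 0.005312 mol; n(ClO-) = 0.003665 mol.
By Henderson-Hasselbalch, pH = pKa + log([A^-]/[HA]) = 7.52 + log(0.003665/0.005312) = 7.52 + (-0.16) = 7.36.

7.36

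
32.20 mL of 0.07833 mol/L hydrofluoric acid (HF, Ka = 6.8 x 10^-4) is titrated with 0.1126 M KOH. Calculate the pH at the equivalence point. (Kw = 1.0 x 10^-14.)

n(HF) = 0.07833 x 0.03220 = 0.002522 mol; V(KOH) at equivalence = 0.002522/0.1126 = 0.02240 L.
At equivalence all the acid is converted to F-; total volume = 0.03220 + 0.02240 = 0.05460 L, so [F-] = 0.002522/0.05460 = 0.04619 M.
Kb = Kw/Ka = 1.0e-14 / 6.8 x 10^-4 = 1.47e-11.
[OH^-] = sqrt(Kb x [F-]) = sqrt(1.47e-11 x 0.04619) = 8.24e-7 M.
pOH = 6.08, so pH = 14.00 - 6.08 = 7.92.

7.92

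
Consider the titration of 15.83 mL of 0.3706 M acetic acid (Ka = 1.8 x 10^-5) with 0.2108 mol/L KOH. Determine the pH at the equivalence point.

8.94

n(CH3COOH) = 0.3706 x 0.01583 = 0.005867 mol; V(KOH) at equivalence = 0.005867/0.2108 = 0.02783 L.
At equivalence all the acid is converted to CH3COO-; total volume = 0.01583 + 0.02783 = 0.04366 L, so [CH3COO-] = 0.005867/0.04366 = 0.1344 M.
Kb = Kw/Ka = 1.0e-14 / 1.8 x 10^-5 = 5.56e-10.
[OH^-] = sqrt(Kb x [CH3COO-]) = sqrt(5.56e-10 x 0.1344) = 8.64e-6 M.
pOH = 5.06, so pH = 14.00 - 5.06 = 8.94.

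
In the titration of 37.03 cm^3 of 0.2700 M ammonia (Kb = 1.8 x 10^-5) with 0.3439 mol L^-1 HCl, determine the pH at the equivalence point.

5.04

n(NH3) = 0.2700 x 0.03703 = 0.009998 mol; V(HCl) at equivalence = 0.009998/0.3439 = 0.02907 L.
At equivalence the base is fully converted to NH4+; total volume = 0.06610 L, so [NH4+] = 0.009998/0.06610 = 0.1513 M.
Ka(NH4+) = Kw/Kb = 1.0e-14 / 1.8 x 10^-5 = 5.56e-10.
[H^+] = sqrt(Ka x [NH4+]) = sqrt(5.56e-10 x 0.1513) = 9.17e-6 M.
pH = -log(9.17e-6) = 5.04.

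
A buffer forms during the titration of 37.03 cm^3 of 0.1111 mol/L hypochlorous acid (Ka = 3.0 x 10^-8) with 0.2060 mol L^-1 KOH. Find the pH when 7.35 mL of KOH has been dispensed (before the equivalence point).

7.29

Initial n(HClO) = 0.1111 x 0.03703 = 0.004114 mol.
n(KOH) added = 0.2060 x 0.007350 = 0.001514 mol, converting that many moles of HClO to ClO-.
Remaining n(HClO) = 0.002600 mol; n(ClO-) = 0.001514 mol.
By Henderson-Hasselbalch, pH = pKa + log([A^-]/[HA]) = 7.52 + log(0.001514/0.002600) = 7.52 + (-0.23) = 7.29.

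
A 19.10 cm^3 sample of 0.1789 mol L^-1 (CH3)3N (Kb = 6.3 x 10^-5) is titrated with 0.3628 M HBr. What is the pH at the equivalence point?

n((CH3)3N) = 0.1789 x 0.01910 = 0.003417 mol; V(HBr) at equivalence = 0.003417/0.3628 = 0.009418 L.
At equivalence the base is fully converted to (CH3)3NH+; total volume = 0.02852 L, so [(CH3)3NH+] = 0.003417/0.02852 = 0.1198 M.
Ka((CH3)3NH+) = Kw/Kb = 1.0e-14 / 6.3 x 10^-5 = 1.59e-10.
[H^+] = sqrt(Ka x [(CH3)3NH+]) = sqrt(1.59e-10 x 0.1198) = 4.36e-6 M.
pH = -log(4.36e-6) = 5.36.

5.36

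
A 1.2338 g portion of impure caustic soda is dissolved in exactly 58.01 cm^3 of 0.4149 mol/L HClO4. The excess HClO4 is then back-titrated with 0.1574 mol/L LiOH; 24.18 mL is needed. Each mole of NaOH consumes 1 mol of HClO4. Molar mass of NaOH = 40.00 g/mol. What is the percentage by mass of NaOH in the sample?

65.7%

Total n(HClO4) added = 0.4149 x 0.05801 = 0.02407 mol.
n(LiOH) used = 0.1574 x 0.02418 = 0.003806 mol, which equals the excess n(HClO4).
So n(HClO4) consumed by the sample = 0.02407 - 0.003806 = 0.02026 mol.
n(NaOH) = 0.02026 / 1 = 0.02026 mol.
mass NaOH = 0.02026 x 40.00 = 0.8105 g, so %NaOH = 0.8105/1.2338 x 100 = 65.7%.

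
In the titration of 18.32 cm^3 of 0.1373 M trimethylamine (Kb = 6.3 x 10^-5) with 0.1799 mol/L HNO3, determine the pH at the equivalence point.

5.45

n((CH3)3N) = 0.1373 x 0.01832 = 0.002515 mol; V(HNO3) at equivalence = 0.002515/0.1799 = 0.01398 L.
At equivalence the base is fully converted to (CH3)3NH+; total volume = 0.03230 L, so [(CH3)3NH+] = 0.002515/0.03230 = 0.07787 M.
Ka((CH3)3NH+) = Kw/Kb = 1.0e-14 / 6.3 x 10^-5 = 1.59e-10.
[H^+] = sqrt(Ka x [(CH3)3NH+]) = sqrt(1.59e-10 x 0.07787) = 3.52e-6 M.
pH = -log(3.52e-6) = 5.45.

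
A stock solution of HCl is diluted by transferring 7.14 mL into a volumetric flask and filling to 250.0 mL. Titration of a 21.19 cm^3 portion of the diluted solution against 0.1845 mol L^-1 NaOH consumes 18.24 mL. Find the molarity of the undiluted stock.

n(NaOH) = 0.1845 x 0.01824 = 0.003365 mol.
n(HCl) in the aliquot = 0.003365 mol.
[diluted HCl] = 0.003365 / 0.02119 = 0.1588 M.
Dilution factor = 250.0/7.140 = 35.01, so [stock] = 0.1588 x 35.01 = 5.56 M.

5.56 M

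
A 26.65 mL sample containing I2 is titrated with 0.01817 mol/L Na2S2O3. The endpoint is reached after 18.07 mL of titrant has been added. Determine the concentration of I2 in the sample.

0.00616 M

n(Na2S2O3) = 0.01817 x 0.01807 = 0.0003283 mol.
From the balanced equation, 2 mol Na2S2O3 reacts with 1 mol I2, so n(I2) = 0.0003283 x 1/2 = 0.0001642 mol.
[I2] = 0.0001642 / 0.02665 L = 0.00616 M.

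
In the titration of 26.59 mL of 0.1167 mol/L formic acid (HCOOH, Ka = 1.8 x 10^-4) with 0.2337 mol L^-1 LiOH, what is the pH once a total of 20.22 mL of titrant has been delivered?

12.54

n(acid) = 0.1167 x 0.02659 = 0.003103 mol; n(LiOH) added = 0.2337 x 0.02022 = 0.004725 mol.
Base is in excess by 0.004725 - 0.003103 = 0.001622 mol in a total volume of 0.04681 L.
[OH^-] = 0.001622/0.04681 = 0.03466 M, so pOH = 1.46 and pH = 14.00 - 1.46 = 12.54.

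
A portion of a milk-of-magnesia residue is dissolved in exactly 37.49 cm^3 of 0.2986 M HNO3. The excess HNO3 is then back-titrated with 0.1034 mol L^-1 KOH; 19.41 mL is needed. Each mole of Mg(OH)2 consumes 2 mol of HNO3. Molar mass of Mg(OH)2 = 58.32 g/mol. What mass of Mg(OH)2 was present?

Total n(HNO3) added = 0.2986 x 0.03749 = 0.01119 mol.
n(KOH) used = 0.1034 x 0.01941 = 0.002007 mol, which equals the excess n(HNO3).
So n(HNO3) consumed by the sample = 0.01119 - 0.002007 = 0.009188 mol.
n(Mg(OH)2) = 0.009188 / 2 = 0.004594 mol.
mass = 0.004594 mol x 58.32 g/mol = 0.268 g.

0.268 g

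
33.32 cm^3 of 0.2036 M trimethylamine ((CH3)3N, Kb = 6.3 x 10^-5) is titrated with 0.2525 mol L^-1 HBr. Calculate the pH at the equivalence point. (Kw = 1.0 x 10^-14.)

n((CH3)3N) = 0.2036 x 0.03332 = 0.006784 mol; V(HBr) at equivalence = 0.006784/0.2525 = 0.02687 L.
At equivalence the base is fully converted to (CH3)3NH+; total volume = 0.06019 L, so [(CH3)3NH+] = 0.006784/0.06019 = 0.1127 M.
Ka((CH3)3NH+) = Kw/Kb = 1.0e-14 / 6.3 x 10^-5 = 1.59e-10.
[H^+] = sqrt(Ka x [(CH3)3NH+]) = sqrt(1.59e-10 x 0.1127) = 4.23e-6 M.
pH = -log(4.23e-6) = 5.37.

5.37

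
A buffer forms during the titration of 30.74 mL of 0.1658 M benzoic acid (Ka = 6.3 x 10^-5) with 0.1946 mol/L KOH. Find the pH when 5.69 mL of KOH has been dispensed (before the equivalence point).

3.64

Initial n(C6H5COOH) = 0.1658 x 0.03074 = 0.005097 mol.
n(KOH) added = 0.1946 x 0.005690 = 0.001107 mol, converting that many moles of C6H5COOH to C6H5COO-.
Remaining n(C6H5COOH) = 0.003989 mol; n(C6H5COO-) = 0.001107 mol.
By Henderson-Hasselbalch, pH = pKa + log([A^-]/[HA]) = 4.20 + log(0.001107/0.003989) = 4.20 + (-0.56) = 3.64.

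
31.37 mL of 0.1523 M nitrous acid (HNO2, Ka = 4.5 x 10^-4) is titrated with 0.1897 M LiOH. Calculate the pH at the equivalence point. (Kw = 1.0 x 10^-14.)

8.14

n(HNO2) = 0.1523 x 0.03137 = 0.004778 mol; V(LiOH) at equivalence = 0.004778/0.1897 = 0.02519 L.
At equivalence all the acid is converted to NO2-; total volume = 0.03137 + 0.02519 = 0.05656 L, so [NO2-] = 0.004778/0.05656 = 0.08448 M.
Kb = Kw/Ka = 1.0e-14 / 4.5 x 10^-4 = 2.22e-11.
[OH^-] = sqrt(Kb x [NO2-]) = sqrt(2.22e-11 x 0.08448) = 1.37e-6 M.
pOH = 5.86, so pH = 14.00 - 5.86 = 8.14.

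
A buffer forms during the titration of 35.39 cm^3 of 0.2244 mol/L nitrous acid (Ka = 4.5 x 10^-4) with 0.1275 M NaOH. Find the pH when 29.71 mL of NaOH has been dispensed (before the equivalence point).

Initial n(HNO2) = 0.2244 x 0.03539 = 0.007942 mol.
n(NaOH) added = 0.1275 x 0.02971 = 0.003788 mol, converting that many moles of HNO2 to NO2-.
Remaining n(HNO2) = 0.004153 mol; n(NO2-) = 0.003788 mol.
By Henderson-Hasselbalch, pH = pKa + log([A^-]/[HA]) = 3.35 + log(0.003788/0.004153) = 3.35 + (-0.04) = 3.31.

3.31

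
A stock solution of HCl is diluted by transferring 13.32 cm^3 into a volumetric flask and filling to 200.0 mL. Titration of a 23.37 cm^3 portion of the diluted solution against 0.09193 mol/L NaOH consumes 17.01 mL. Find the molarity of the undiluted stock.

1.00 M

n(NaOH) = 0.09193 x 0.01701 = 0.001564 mol.
n(HCl) in the aliquot = 0.001564 mol.
[diluted HCl] = 0.001564 / 0.02337 = 0.06691 M.
Dilution factor = 200.0/13.32 = 15.02, so [stock] = 0.06691 x 15.02 = 1.00 M.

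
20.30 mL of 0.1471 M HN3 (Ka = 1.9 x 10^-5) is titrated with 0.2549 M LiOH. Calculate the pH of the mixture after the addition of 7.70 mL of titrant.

5.00

Initial n(HN3) = 0.1471 x 0.02030 = 0.002986 mol.
n(LiOH) added = 0.2549 x 0.007700 = 0.001963 mol, converting that many moles of HN3 to N3-.
Remaining n(HN3) = 0.001023 mol; n(N3-) = 0.001963 mol.
By Henderson-Hasselbalch, pH = pKa + log([A^-]/[HA]) = 4.72 + log(0.001963/0.001023) = 4.72 + (+0.28) = 5.00.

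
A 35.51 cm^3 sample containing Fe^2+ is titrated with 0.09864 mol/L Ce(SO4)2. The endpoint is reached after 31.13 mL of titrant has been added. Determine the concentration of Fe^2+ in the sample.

n(Ce(SO4)2) = 0.09864 x 0.03113 = 0.003071 mol.
From the balanced equation, 1 mol Ce(SO4)2 reacts with 1 mol Fe^2+, so n(Fe^2+) = 0.003071 x 1/1 = 0.003071 mol.
[Fe^2+] = 0.003071 / 0.03551 L = 0.0865 M.

0.0865 M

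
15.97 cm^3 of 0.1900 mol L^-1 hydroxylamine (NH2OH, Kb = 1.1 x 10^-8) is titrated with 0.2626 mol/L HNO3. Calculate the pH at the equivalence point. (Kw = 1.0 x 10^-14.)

3.50

n(NH2OH) = 0.1900 x 0.01597 = 0.003034 mol; V(HNO3) at equivalence = 0.003034/0.2626 = 0.01155 L.
At equivalence the base is fully converted to NH3OH+; total volume = 0.02752 L, so [NH3OH+] = 0.003034/0.02752 = 0.1102 M.
Ka(NH3OH+) = Kw/Kb = 1.0e-14 / 1.1 x 10^-8 = 9.09e-7.
[H^+] = sqrt(Ka x [NH3OH+]) = sqrt(9.09e-7 x 0.1102) = 0.000317 M.
pH = -log(0.000317) = 3.50.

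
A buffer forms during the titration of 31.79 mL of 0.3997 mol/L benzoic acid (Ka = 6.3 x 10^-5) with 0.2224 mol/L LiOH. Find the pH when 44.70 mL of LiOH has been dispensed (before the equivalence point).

4.76

Initial n(C6H5COOH) = 0.3997 x 0.03179 = 0.01271 mol.
n(LiOH) added = 0.2224 x 0.04470 = 0.009941 mol, converting that many moles of C6H5COOH to C6H5COO-.
Remaining n(C6H5COOH) = 0.002765 mol; n(C6H5COO-) = 0.009941 mol.
By Henderson-Hasselbalch, pH = pKa + log([A^-]/[HA]) = 4.20 + log(0.009941/0.002765) = 4.20 + (+0.56) = 4.76.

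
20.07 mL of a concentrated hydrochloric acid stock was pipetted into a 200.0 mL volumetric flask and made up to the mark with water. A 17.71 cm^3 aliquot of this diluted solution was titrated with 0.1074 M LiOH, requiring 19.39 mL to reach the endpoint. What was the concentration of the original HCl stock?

1.17 M

n(LiOH) = 0.1074 x 0.01939 = 0.002082 mol.
n(HCl) in the aliquot = 0.002082 mol.
[diluted HCl] = 0.002082 / 0.01771 = 0.1176 M.
Dilution factor = 200.0/20.07 = 9.965, so [stock] = 0.1176 x 9.965 = 1.17 M.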